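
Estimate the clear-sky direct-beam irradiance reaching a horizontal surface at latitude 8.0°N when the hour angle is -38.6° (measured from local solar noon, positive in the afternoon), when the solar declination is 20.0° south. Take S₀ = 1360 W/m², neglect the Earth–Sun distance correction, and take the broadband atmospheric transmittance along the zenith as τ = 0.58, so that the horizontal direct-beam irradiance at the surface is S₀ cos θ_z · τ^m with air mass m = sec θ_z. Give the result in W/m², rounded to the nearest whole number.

415 W/m²

cos θ_z = sin φ sin δ + cos φ cos δ cos H = (0.1392)(-0.3420) + (0.9903)(0.9397)(0.7815) = 0.6796.
Air mass m = 1/cos θ_z = 1/0.6796 = 1.471; τ^m = 0.58^1.471 = 0.4487.
Surface direct beam = 1360 × 0.6796 × 0.4487 = 414.71 W/m².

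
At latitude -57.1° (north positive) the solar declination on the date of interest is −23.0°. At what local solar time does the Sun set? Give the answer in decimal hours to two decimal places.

20.73 h

The sunset hour angle satisfies cos H_s = −tan φ tan δ = -0.6561, giving H_s = 131.00°.
Sunset is at 12 + H_s/15 = 12 + 8.733 = 20.733 h local solar time.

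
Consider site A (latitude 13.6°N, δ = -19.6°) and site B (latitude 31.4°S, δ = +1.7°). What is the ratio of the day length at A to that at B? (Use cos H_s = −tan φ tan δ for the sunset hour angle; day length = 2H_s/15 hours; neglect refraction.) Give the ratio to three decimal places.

0.956

A: H_s = arccos(−tan 13.6° · tan -19.6°) = 85.06°, so 2H_s/15 = 11.3413 h.
B: H_s = arccos(−tan -31.4° · tan 1.7°) = 88.96°, so 2H_s/15 = 11.8613 h.
Ratio A/B = 11.3413 / 11.8613 = 0.9562.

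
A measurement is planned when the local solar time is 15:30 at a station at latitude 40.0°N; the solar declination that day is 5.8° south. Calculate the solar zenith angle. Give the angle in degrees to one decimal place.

66.5°

Hour angle H = 15° × (15.5 − 12) = 52.50°.
cos θ_z = sin φ sin δ + cos φ cos δ cos H = (0.6428)(-0.1011) + (0.7660)(0.9949)(0.6088) = 0.3990.
θ_z = arccos(0.3990) = 66.48°.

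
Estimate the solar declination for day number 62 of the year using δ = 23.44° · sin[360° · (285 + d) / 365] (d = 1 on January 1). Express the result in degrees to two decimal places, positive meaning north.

360 × (285 + 62) / 365 = 342.247°; sin(342.247°) = -0.3049.
δ = 23.44 × -0.3049 = -7.147° ≈ -7.15°.

-7.15°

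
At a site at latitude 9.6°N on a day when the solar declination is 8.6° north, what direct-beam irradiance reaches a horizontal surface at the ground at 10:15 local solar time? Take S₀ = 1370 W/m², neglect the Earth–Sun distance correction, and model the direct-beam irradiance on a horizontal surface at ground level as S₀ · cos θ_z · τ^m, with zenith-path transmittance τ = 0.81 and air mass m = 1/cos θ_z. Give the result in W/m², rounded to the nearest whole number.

Hour angle H = 15° × (10.25 − 12) = -26.25°.
cos θ_z = sin φ sin δ + cos φ cos δ cos H = (0.1668)(0.1495) + (0.9860)(0.9888)(0.8969) = 0.8994.
Air mass m = 1/cos θ_z = 1/0.8994 = 1.112; τ^m = 0.81^1.112 = 0.7911.
Surface direct beam = 1370 × 0.8994 × 0.7911 = 974.78 W/m².

975 W/m²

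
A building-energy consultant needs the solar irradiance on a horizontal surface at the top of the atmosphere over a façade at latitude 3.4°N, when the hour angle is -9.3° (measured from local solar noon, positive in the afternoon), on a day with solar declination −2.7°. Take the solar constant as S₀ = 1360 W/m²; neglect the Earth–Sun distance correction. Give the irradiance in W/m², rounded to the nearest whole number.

With φ = 3.4°, δ = -2.7°, H = -9.30°: sin φ sin δ = -0.0028, cos φ cos δ cos H = 0.9840, so cos θ_z = 0.9812.
Top-of-atmosphere irradiance = S₀ cos θ_z = 1360 × 0.9812 = 1334.43 W/m².

1334 W/m²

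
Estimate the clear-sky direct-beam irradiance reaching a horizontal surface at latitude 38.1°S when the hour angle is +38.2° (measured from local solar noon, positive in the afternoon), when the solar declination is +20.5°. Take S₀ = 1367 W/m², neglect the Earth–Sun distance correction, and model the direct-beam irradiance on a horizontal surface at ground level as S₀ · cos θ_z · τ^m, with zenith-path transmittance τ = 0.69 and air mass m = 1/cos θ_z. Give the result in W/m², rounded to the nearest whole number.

179 W/m²

With φ = -38.1°, δ = 20.5°, H = 38.20°: sin φ sin δ = -0.2161, cos φ cos δ cos H = 0.5793, so cos θ_z = 0.3632.
Air mass m = 1/cos θ_z = 1/0.3632 = 2.753; τ^m = 0.69^2.753 = 0.3600.
Surface direct beam = 1367 × 0.3632 × 0.3600 = 178.74 W/m².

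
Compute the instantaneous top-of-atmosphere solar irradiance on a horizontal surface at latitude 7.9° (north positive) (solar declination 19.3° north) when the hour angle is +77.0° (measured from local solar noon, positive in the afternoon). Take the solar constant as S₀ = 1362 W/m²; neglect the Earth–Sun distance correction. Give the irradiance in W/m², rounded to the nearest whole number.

cos θ_z = sin φ sin δ + cos φ cos δ cos H = (0.1374)(0.3305) + (0.9905)(0.9438)(0.2250) = 0.2557.
Top-of-atmosphere irradiance = S₀ cos θ_z = 1362 × 0.2557 = 348.26 W/m².

348 W/m²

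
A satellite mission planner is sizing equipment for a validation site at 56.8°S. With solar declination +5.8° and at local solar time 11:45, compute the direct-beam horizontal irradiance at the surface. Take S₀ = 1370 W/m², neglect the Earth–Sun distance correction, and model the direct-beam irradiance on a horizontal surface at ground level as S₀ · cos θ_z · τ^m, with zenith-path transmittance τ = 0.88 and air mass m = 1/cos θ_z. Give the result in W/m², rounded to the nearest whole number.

Hour angle H = 15° × (11.75 − 12) = -3.75°.
With φ = -56.8°, δ = 5.8°, H = -3.75°: sin φ sin δ = -0.0846, cos φ cos δ cos H = 0.5436, so cos θ_z = 0.4590.
Air mass m = 1/cos θ_z = 1/0.4590 = 2.179; τ^m = 0.88^2.179 = 0.7569.
Surface direct beam = 1370 × 0.4590 × 0.7569 = 475.96 W/m².

476 W/m²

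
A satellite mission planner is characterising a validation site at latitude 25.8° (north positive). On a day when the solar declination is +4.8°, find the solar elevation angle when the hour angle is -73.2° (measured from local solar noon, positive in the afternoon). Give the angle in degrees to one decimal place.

With φ = 25.8°, δ = 4.8°, H = -73.20°: sin φ sin δ = 0.0364, cos φ cos δ cos H = 0.2593, so cos θ_z = 0.2957.
θ_z = arccos(0.2957) = 72.80°, so the elevation is 90° − 72.80° = 17.20°.

17.2°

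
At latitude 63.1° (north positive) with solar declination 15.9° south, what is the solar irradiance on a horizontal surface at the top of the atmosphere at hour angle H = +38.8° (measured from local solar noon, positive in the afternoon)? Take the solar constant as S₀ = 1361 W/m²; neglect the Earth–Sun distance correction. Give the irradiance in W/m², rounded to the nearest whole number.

129 W/m²

cos θ_z = sin(63.1°) sin(-15.9°) + cos(63.1°) cos(-15.9°) cos(38.80°) = -0.2443 + 0.3391 = 0.0948.
Top-of-atmosphere irradiance = S₀ cos θ_z = 1361 × 0.0948 = 129.02 W/m².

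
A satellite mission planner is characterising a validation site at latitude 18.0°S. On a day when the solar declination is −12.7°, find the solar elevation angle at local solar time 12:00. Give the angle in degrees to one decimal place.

84.7°

Hour angle H = 15° × (12 − 12) = 0.00°.
cos θ_z = sin φ sin δ + cos φ cos δ cos H = (-0.3090)(-0.2198) + (0.9511)(0.9755)(1.0000) = 0.9957.
θ_z = arccos(0.9957) = 5.32°, so the elevation is 90° − 5.32° = 84.68°.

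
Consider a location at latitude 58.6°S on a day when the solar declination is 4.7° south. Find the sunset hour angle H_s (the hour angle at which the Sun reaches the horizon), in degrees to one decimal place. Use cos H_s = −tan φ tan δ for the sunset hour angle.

−tan φ tan δ = −(-1.6383)(-0.0822) = -0.1347; H_s = arccos(-0.1347) = 97.74°.

97.7°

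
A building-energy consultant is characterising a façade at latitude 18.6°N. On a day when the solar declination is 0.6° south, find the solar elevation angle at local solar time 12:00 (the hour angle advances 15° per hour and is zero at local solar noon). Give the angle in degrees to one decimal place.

Hour angle H = 15° × (12 − 12) = 0.00°.
cos θ_z = sin(18.6°) sin(-0.6°) + cos(18.6°) cos(-0.6°) cos(0.00°) = -0.0033 + 0.9477 = 0.9444.
θ_z = arccos(0.9444) = 19.20°, so the elevation is 90° − 19.20° = 70.80°.

70.8°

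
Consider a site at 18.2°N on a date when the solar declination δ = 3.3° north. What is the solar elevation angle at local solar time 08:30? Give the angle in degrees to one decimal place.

36.5°

Hour angle H = 15° × (8.5 − 12) = -52.50°.
cos θ_z = sin φ sin δ + cos φ cos δ cos H = (0.3123)(0.0576) + (0.9500)(0.9983)(0.6088) = 0.5954.
θ_z = arccos(0.5954) = 53.46°, so the elevation is 90° − 53.46° = 36.54°.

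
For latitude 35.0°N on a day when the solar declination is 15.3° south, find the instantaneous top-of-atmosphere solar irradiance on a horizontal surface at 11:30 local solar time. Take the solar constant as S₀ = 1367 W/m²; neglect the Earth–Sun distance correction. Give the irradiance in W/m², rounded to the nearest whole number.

Hour angle H = 15° × (11.5 − 12) = -7.50°.
cos θ_z = sin(35.0°) sin(-15.3°) + cos(35.0°) cos(-15.3°) cos(-7.50°) = -0.1514 + 0.7834 = 0.6320.
Top-of-atmosphere irradiance = S₀ cos θ_z = 1367 × 0.6320 = 863.94 W/m².

864 W/m²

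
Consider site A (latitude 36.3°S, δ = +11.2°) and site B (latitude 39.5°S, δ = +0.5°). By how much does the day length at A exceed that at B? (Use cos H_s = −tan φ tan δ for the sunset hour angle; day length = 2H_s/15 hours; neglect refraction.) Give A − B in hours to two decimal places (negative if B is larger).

A: H_s = arccos(−tan -36.3° · tan 11.2°) = 81.64°, so 2H_s/15 = 10.8853 h.
B: H_s = arccos(−tan -39.5° · tan 0.5°) = 89.59°, so 2H_s/15 = 11.9453 h.
A − B = 10.8853 − 11.9453 = -1.0600 h.

-1.06 h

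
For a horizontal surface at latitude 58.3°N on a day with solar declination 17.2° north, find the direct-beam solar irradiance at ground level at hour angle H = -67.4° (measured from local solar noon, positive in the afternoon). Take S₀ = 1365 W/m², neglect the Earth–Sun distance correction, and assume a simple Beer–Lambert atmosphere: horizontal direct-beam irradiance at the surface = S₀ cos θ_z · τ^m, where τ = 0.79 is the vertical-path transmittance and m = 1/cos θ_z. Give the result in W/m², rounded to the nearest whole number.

cos θ_z = sin(58.3°) sin(17.2°) + cos(58.3°) cos(17.2°) cos(-67.40°) = 0.2516 + 0.1929 = 0.4445.
Air mass m = 1/cos θ_z = 1/0.4445 = 2.250; τ^m = 0.79^2.250 = 0.5884.
Surface direct beam = 1365 × 0.4445 × 0.5884 = 357.01 W/m².

357 W/m²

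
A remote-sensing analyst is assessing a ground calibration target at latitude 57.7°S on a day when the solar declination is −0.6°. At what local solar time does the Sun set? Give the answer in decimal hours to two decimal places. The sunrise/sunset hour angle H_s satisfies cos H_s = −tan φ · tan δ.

−tan φ tan δ = −(-1.5818)(-0.0105) = -0.0166; H_s = arccos(-0.0166) = 90.95°.
Sunset is at 12 + H_s/15 = 12 + 6.063 = 18.063 h local solar time.

18.06 h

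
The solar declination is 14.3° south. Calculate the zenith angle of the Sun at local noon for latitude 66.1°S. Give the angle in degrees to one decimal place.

51.8°

At local solar noon the hour angle is zero, so the zenith angle is |φ − δ| = |-66.1° − (-14.3°)| = 51.8°.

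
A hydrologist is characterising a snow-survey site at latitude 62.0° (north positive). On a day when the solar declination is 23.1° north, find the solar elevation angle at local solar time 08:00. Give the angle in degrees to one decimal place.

Hour angle H = 15° × (8 − 12) = -60.00°.
cos θ_z = sin φ sin δ + cos φ cos δ cos H = (0.8829)(0.3923) + (0.4695)(0.9198)(0.5000) = 0.5623.
θ_z = arccos(0.5623) = 55.78°, so the elevation is 90° − 55.78° = 34.22°.

34.2°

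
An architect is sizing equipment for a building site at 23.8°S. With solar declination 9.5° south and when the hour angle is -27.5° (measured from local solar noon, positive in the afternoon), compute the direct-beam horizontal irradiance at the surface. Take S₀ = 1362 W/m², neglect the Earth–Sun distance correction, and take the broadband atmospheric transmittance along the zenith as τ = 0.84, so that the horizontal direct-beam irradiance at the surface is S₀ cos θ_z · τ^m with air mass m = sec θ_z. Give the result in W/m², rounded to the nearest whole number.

cos θ_z = sin(-23.8°) sin(-9.5°) + cos(-23.8°) cos(-9.5°) cos(-27.50°) = 0.0666 + 0.8004 = 0.8670.
Air mass m = 1/cos θ_z = 1/0.8670 = 1.153; τ^m = 0.84^1.153 = 0.8179.
Surface direct beam = 1362 × 0.8670 × 0.8179 = 965.82 W/m².

966 W/m²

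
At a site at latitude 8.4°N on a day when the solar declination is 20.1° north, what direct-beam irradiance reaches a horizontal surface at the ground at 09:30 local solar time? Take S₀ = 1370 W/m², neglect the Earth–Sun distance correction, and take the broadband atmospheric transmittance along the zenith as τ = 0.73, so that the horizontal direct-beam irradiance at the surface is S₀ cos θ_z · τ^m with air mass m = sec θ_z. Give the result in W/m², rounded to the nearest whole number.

Hour angle H = 15° × (9.5 − 12) = -37.50°.
With φ = 8.4°, δ = 20.1°, H = -37.50°: sin φ sin δ = 0.0502, cos φ cos δ cos H = 0.7370, so cos θ_z = 0.7872.
Air mass m = 1/cos θ_z = 1/0.7872 = 1.270; τ^m = 0.73^1.270 = 0.6705.
Surface direct beam = 1370 × 0.7872 × 0.6705 = 723.11 W/m².

723 W/m²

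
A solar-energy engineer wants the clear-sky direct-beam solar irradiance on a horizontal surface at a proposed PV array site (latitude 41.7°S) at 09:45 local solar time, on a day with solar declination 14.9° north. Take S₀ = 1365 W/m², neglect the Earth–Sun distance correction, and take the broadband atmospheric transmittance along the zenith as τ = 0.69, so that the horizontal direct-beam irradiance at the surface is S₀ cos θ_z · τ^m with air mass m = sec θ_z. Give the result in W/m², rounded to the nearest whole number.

Hour angle H = 15° × (9.75 − 12) = -33.75°.
cos θ_z = sin φ sin δ + cos φ cos δ cos H = (-0.6652)(0.2571) + (0.7466)(0.9664)(0.8315) = 0.4289.
Air mass m = 1/cos θ_z = 1/0.4289 = 2.332; τ^m = 0.69^2.332 = 0.4209.
Surface direct beam = 1365 × 0.4289 × 0.4209 = 246.42 W/m².

246 W/m²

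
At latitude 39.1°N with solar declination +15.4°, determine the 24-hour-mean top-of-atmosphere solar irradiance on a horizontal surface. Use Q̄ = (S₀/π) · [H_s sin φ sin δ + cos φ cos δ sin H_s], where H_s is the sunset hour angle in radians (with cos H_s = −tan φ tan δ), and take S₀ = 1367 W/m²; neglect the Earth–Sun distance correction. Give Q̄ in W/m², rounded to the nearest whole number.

448 W/m²

−tan φ tan δ = −(0.8127)(0.2754) = -0.2238; H_s = arccos(-0.2238) = 102.93°. In radians, H_s = 1.7965.
H_s sin φ sin δ = 1.7965 × 0.6307 × 0.2656 = 0.3009.
cos φ cos δ sin H_s = 0.7760 × 0.9641 × 0.9746 = 0.7291.
Q̄ = (1367/π) × (0.3009 + 0.7291) = 435.13 × 1.0300 = 448.18 W/m².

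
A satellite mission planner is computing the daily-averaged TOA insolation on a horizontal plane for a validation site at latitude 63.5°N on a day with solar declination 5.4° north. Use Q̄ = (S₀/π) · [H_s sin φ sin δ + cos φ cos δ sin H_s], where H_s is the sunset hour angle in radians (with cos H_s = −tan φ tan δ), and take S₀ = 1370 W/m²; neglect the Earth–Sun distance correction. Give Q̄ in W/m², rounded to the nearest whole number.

255 W/m²

−tan φ tan δ = −(2.0057)(0.0945) = -0.1895; H_s = arccos(-0.1895) = 100.92°. In radians, H_s = 1.7614.
H_s sin φ sin δ = 1.7614 × 0.8949 × 0.0941 = 0.1483.
cos φ cos δ sin H_s = 0.4462 × 0.9956 × 0.9819 = 0.4362.
Q̄ = (1370/π) × (0.1483 + 0.4362) = 436.08 × 0.5845 = 254.89 W/m².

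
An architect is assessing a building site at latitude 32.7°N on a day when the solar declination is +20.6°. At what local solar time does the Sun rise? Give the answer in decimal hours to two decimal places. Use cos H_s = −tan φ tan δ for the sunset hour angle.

cos H_s = −tan(32.7°) · tan(20.6°) = -0.2413, so H_s = arccos(-0.2413) = 103.96°.
Sunrise is at 12 − H_s/15 = 12 − 6.931 = 5.069 h local solar time.

5.07 h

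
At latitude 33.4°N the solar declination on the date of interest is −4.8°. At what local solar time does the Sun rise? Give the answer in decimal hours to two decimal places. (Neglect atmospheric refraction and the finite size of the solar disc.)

−tan φ tan δ = −(0.6594)(-0.0840) = 0.0554; H_s = arccos(0.0554) = 86.82°.
Sunrise is at 12 − H_s/15 = 12 − 5.788 = 6.212 h local solar time.

6.21 h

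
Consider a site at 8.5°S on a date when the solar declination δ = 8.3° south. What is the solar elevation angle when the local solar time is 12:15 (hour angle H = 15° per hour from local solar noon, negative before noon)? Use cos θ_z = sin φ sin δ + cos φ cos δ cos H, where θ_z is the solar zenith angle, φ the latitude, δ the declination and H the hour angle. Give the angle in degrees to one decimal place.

Hour angle H = 15° × (12.25 − 12) = 3.75°.
cos θ_z = sin φ sin δ + cos φ cos δ cos H = (-0.1478)(-0.1444) + (0.9890)(0.9895)(0.9979) = 0.9979.
θ_z = arccos(0.9979) = 3.71°, so the elevation is 90° − 3.71° = 86.29°.

86.3°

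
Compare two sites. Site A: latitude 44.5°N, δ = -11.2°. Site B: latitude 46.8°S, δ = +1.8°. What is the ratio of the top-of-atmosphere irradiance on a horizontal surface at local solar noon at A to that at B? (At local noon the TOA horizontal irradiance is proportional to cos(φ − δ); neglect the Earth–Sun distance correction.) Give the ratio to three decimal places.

A: cos θ_z = cos(44.5° − (-11.2°)) = 0.5635.
B: cos θ_z = cos(-46.8° − (1.8°)) = 0.6613.
Ratio A/B = 0.5635 / 0.6613 = 0.8521.

0.852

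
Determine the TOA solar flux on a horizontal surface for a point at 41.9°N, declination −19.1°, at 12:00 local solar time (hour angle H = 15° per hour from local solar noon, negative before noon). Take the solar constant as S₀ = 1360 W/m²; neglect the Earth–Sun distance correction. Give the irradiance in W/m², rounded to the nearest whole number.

659 W/m²

Hour angle H = 15° × (12 − 12) = 0.00°.
With φ = 41.9°, δ = -19.1°, H = 0.00°: sin φ sin δ = -0.2185, cos φ cos δ cos H = 0.7033, so cos θ_z = 0.4848.
Top-of-atmosphere irradiance = S₀ cos θ_z = 1360 × 0.4848 = 659.33 W/m².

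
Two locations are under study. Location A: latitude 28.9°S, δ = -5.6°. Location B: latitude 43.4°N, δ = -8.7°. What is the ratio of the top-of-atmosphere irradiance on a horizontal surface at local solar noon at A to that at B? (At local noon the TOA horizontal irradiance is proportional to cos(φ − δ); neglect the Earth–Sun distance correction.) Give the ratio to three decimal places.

A: cos θ_z = cos(-28.9° − (-5.6°)) = 0.9184.
B: cos θ_z = cos(43.4° − (-8.7°)) = 0.6143.
Ratio A/B = 0.9184 / 0.6143 = 1.4950.

1.495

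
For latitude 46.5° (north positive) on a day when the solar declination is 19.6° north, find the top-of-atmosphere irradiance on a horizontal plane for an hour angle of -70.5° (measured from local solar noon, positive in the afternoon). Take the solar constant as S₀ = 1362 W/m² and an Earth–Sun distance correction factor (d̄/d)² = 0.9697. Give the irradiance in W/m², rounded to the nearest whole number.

With φ = 46.5°, δ = 19.6°, H = -70.50°: sin φ sin δ = 0.2433, cos φ cos δ cos H = 0.2165, so cos θ_z = 0.4598.
Top-of-atmosphere irradiance = S₀ (d̄/d)² cos θ_z = 1362 × 0.9697 × 0.4598 = 607.27 W/m².

607 W/m²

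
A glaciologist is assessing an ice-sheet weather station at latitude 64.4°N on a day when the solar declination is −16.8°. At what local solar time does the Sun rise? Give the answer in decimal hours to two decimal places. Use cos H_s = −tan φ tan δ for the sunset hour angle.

cos H_s = −tan(64.4°) · tan(-16.8°) = 0.6302, so H_s = arccos(0.6302) = 50.94°.
Sunrise is at 12 − H_s/15 = 12 − 3.396 = 8.604 h local solar time.

8.60 h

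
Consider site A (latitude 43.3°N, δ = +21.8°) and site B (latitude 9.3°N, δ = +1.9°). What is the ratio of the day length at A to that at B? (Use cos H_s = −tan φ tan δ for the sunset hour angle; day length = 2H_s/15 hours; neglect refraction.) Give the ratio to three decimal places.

1.242

A: H_s = arccos(−tan 43.3° · tan 21.8°) = 112.14°, so 2H_s/15 = 14.9520 h.
B: H_s = arccos(−tan 9.3° · tan 1.9°) = 90.31°, so 2H_s/15 = 12.0413 h.
Ratio A/B = 14.9520 / 12.0413 = 1.2417.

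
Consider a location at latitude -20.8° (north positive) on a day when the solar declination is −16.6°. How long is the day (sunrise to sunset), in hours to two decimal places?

12.87 hours

The sunset hour angle satisfies cos H_s = −tan φ tan δ = -0.1132, giving H_s = 96.50°.
Day length = 2 H_s / 15° h⁻¹ = 193.00° / 15 = 12.867 h.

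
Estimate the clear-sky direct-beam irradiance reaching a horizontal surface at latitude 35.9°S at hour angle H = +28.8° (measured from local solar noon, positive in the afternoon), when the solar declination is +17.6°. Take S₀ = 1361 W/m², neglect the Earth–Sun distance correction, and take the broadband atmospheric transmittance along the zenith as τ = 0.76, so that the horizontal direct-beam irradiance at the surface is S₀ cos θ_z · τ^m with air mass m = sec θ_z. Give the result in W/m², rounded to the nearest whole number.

With φ = -35.9°, δ = 17.6°, H = 28.80°: sin φ sin δ = -0.1773, cos φ cos δ cos H = 0.6766, so cos θ_z = 0.4993.
Air mass m = 1/cos θ_z = 1/0.4993 = 2.003; τ^m = 0.76^2.003 = 0.5771.
Surface direct beam = 1361 × 0.4993 × 0.5771 = 392.17 W/m².

392 W/m²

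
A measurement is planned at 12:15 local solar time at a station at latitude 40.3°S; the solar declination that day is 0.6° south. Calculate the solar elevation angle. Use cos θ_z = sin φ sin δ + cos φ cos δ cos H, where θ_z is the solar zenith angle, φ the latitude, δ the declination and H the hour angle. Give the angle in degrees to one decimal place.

Hour angle H = 15° × (12.25 − 12) = 3.75°.
cos θ_z = sin φ sin δ + cos φ cos δ cos H = (-0.6468)(-0.0105) + (0.7627)(0.9999)(0.9979) = 0.7678.
θ_z = arccos(0.7678) = 39.84°, so the elevation is 90° − 39.84° = 50.16°.

50.2°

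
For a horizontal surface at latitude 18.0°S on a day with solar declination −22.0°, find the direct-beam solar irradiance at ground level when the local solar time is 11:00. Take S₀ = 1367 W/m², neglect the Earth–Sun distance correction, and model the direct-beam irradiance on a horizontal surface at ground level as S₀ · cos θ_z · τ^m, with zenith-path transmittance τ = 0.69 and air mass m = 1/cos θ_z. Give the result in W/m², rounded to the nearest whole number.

901 W/m²

Hour angle H = 15° × (11 − 12) = -15.00°.
cos θ_z = sin φ sin δ + cos φ cos δ cos H = (-0.3090)(-0.3746) + (0.9511)(0.9272)(0.9659) = 0.9675.
Air mass m = 1/cos θ_z = 1/0.9675 = 1.034; τ^m = 0.69^1.034 = 0.6813.
Surface direct beam = 1367 × 0.9675 × 0.6813 = 901.07 W/m².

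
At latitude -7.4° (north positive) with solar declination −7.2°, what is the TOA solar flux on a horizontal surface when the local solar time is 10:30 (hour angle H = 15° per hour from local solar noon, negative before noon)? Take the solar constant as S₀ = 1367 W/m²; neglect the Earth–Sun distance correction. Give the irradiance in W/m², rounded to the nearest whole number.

1265 W/m²

Hour angle H = 15° × (10.5 − 12) = -22.50°.
cos θ_z = sin φ sin δ + cos φ cos δ cos H = (-0.1288)(-0.1253) + (0.9917)(0.9921)(0.9239) = 0.9251.
Top-of-atmosphere irradiance = S₀ cos θ_z = 1367 × 0.9251 = 1264.61 W/m².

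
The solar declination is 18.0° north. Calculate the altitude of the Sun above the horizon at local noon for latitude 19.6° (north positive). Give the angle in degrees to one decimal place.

At local solar noon the hour angle is zero, so the elevation is 90° − |φ − δ| = 90° − |19.6° − (18.0°)| = 90° − 1.6° = 88.4°.

88.4°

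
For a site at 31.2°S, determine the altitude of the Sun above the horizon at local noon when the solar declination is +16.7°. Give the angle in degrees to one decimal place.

At local solar noon the hour angle is zero, so the elevation is 90° − |φ − δ| = 90° − |-31.2° − (16.7°)| = 90° − 47.9° = 42.1°.

42.1°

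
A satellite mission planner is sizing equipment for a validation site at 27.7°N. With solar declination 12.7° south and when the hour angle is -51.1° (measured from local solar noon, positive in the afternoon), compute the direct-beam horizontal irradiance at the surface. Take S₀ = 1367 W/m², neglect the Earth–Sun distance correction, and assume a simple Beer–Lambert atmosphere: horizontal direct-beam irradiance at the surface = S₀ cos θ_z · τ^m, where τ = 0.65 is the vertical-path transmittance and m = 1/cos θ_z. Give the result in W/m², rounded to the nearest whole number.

226 W/m²

cos θ_z = sin(27.7°) sin(-12.7°) + cos(27.7°) cos(-12.7°) cos(-51.10°) = -0.1022 + 0.5424 = 0.4402.
Air mass m = 1/cos θ_z = 1/0.4402 = 2.272; τ^m = 0.65^2.272 = 0.3758.
Surface direct beam = 1367 × 0.4402 × 0.3758 = 226.14 W/m².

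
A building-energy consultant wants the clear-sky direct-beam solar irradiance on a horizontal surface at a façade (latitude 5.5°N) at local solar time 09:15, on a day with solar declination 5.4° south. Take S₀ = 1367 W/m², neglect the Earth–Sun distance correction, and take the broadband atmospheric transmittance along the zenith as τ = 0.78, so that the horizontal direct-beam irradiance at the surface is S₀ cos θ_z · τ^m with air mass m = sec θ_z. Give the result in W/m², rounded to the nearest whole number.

718 W/m²

Hour angle H = 15° × (9.25 − 12) = -41.25°.
With φ = 5.5°, δ = -5.4°, H = -41.25°: sin φ sin δ = -0.0090, cos φ cos δ cos H = 0.7451, so cos θ_z = 0.7361.
Air mass m = 1/cos θ_z = 1/0.7361 = 1.359; τ^m = 0.78^1.359 = 0.7134.
Surface direct beam = 1367 × 0.7361 × 0.7134 = 717.86 W/m².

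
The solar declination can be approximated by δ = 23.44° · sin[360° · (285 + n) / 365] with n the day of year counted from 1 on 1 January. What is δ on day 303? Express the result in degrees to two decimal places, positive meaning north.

-15.05°

360 × (285 + 303) / 365 = 579.945°; sin(579.945°) = -0.6421.
δ = 23.44 × -0.6421 = -15.051° ≈ -15.05°.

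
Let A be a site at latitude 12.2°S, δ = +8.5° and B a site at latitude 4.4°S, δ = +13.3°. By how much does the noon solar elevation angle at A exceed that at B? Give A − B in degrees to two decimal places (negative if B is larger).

-3.00°

A: 90° − |-12.2 − (8.5)| = 69.30°.
B: 90° − |-4.4 − (13.3)| = 72.30°.
A − B = 69.30 − 72.30 = -3.00°.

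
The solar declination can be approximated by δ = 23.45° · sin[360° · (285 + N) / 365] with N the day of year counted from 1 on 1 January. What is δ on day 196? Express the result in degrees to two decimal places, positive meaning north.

360 × (285 + 196) / 365 = 474.411°; sin(474.411°) = 0.9106.
δ = 23.45 × 0.9106 = 21.354° ≈ +21.35°.

+21.35°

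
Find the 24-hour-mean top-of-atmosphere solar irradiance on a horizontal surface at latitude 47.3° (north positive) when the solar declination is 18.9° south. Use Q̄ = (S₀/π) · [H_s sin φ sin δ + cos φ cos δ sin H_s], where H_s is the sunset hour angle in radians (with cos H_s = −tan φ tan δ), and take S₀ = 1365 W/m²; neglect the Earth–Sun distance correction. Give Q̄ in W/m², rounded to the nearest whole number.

cos H_s = −tan(47.3°) · tan(-18.9°) = 0.3710, so H_s = arccos(0.3710) = 68.22°. In radians, H_s = 1.1907.
H_s sin φ sin δ = 1.1907 × 0.7349 × -0.3239 = -0.2834.
cos φ cos δ sin H_s = 0.6782 × 0.9461 × 0.9286 = 0.5958.
Q̄ = (1365/π) × (-0.2834 + 0.5958) = 434.49 × 0.3124 = 135.73 W/m².

136 W/m²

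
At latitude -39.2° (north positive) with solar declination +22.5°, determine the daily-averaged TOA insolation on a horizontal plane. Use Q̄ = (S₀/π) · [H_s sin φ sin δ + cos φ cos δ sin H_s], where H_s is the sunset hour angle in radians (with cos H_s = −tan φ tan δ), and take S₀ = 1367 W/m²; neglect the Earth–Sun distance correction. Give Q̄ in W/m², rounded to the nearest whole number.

−tan φ tan δ = −(-0.8156)(0.4142) = 0.3378; H_s = arccos(0.3378) = 70.26°. In radians, H_s = 1.2263.
H_s sin φ sin δ = 1.2263 × -0.6320 × 0.3827 = -0.2966.
cos φ cos δ sin H_s = 0.7749 × 0.9239 × 0.9412 = 0.6738.
Q̄ = (1367/π) × (-0.2966 + 0.6738) = 435.13 × 0.3772 = 164.13 W/m².

164 W/m²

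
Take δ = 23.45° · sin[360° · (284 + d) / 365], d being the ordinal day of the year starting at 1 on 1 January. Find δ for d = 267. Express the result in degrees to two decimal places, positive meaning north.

-1.41°

360 × (284 + 267) / 365 = 543.452°; sin(543.452°) = -0.0602.
δ = 23.45 × -0.0602 = -1.412° ≈ -1.41°.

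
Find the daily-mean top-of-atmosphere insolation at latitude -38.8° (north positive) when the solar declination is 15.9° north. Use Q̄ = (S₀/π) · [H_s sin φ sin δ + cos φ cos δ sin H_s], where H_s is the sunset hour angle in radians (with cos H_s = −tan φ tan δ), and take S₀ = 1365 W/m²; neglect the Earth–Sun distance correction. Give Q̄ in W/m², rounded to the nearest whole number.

cos H_s = −tan(-38.8°) · tan(15.9°) = 0.2290, so H_s = arccos(0.2290) = 76.76°. In radians, H_s = 1.3397.
H_s sin φ sin δ = 1.3397 × -0.6266 × 0.2740 = -0.2300.
cos φ cos δ sin H_s = 0.7793 × 0.9617 × 0.9734 = 0.7295.
Q̄ = (1365/π) × (-0.2300 + 0.7295) = 434.49 × 0.4995 = 217.03 W/m².

217 W/m²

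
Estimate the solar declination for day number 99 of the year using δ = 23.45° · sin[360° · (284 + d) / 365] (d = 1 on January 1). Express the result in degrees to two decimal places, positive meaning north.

+7.15°

360 × (284 + 99) / 365 = 377.753°; sin(377.753°) = 0.3049.
δ = 23.45 × 0.3049 = 7.150° ≈ +7.15°.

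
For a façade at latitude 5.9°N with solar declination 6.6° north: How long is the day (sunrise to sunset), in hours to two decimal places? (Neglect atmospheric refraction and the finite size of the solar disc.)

12.09 hours

The sunset hour angle satisfies cos H_s = −tan φ tan δ = -0.0120, giving H_s = 90.69°.
Day length = 2 H_s / 15° h⁻¹ = 181.38° / 15 = 12.092 h.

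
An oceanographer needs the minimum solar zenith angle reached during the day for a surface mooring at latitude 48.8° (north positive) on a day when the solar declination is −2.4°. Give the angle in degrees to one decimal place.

At local solar noon the hour angle is zero, so the zenith angle is |φ − δ| = |48.8° − (-2.4°)| = 51.2°.

51.2°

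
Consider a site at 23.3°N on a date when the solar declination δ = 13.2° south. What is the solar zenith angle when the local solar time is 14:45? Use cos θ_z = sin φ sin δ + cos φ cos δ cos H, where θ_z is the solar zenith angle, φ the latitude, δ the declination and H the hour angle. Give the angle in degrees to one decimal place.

54.4°

Hour angle H = 15° × (14.75 − 12) = 41.25°.
cos θ_z = sin(23.3°) sin(-13.2°) + cos(23.3°) cos(-13.2°) cos(41.25°) = -0.0903 + 0.6723 = 0.5820.
θ_z = arccos(0.5820) = 54.41°.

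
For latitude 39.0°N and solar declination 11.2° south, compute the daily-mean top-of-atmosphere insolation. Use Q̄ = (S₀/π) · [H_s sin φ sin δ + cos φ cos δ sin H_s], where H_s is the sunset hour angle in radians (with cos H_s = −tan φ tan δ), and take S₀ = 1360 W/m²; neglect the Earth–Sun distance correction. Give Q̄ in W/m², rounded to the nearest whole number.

251 W/m²

−tan φ tan δ = −(0.8098)(-0.1980) = 0.1603; H_s = arccos(0.1603) = 80.78°. In radians, H_s = 1.4099.
H_s sin φ sin δ = 1.4099 × 0.6293 × -0.1942 = -0.1723.
cos φ cos δ sin H_s = 0.7771 × 0.9810 × 0.9871 = 0.7525.
Q̄ = (1360/π) × (-0.1723 + 0.7525) = 432.90 × 0.5802 = 251.17 W/m².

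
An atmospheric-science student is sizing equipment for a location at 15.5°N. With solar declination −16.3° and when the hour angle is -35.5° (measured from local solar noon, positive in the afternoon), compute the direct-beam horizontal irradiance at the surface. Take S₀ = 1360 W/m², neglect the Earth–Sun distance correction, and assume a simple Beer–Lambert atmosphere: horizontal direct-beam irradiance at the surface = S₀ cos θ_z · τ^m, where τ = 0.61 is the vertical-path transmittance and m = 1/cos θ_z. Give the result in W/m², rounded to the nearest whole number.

445 W/m²

With φ = 15.5°, δ = -16.3°, H = -35.50°: sin φ sin δ = -0.0750, cos φ cos δ cos H = 0.7530, so cos θ_z = 0.6780.
Air mass m = 1/cos θ_z = 1/0.6780 = 1.475; τ^m = 0.61^1.475 = 0.4823.
Surface direct beam = 1360 × 0.6780 × 0.4823 = 444.72 W/m².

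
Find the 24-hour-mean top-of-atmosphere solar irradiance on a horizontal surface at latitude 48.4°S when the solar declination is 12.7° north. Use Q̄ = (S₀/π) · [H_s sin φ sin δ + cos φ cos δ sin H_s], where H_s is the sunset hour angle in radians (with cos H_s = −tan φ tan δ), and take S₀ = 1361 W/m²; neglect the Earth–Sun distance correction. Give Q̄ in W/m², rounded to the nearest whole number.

178 W/m²

The sunset hour angle satisfies cos H_s = −tan φ tan δ = 0.2538, giving H_s = 75.30°. In radians, H_s = 1.3142.
H_s sin φ sin δ = 1.3142 × -0.7478 × 0.2198 = -0.2160.
cos φ cos δ sin H_s = 0.6639 × 0.9755 × 0.9673 = 0.6265.
Q̄ = (1361/π) × (-0.2160 + 0.6265) = 433.22 × 0.4105 = 177.84 W/m².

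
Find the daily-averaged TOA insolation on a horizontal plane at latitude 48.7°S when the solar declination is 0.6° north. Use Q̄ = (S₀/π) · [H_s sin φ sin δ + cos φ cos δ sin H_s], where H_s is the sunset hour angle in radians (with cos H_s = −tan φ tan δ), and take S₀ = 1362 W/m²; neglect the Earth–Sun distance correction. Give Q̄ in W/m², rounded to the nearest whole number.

The sunset hour angle satisfies cos H_s = −tan φ tan δ = 0.0119, giving H_s = 89.32°. In radians, H_s = 1.5589.
H_s sin φ sin δ = 1.5589 × -0.7513 × 0.0105 = -0.0123.
cos φ cos δ sin H_s = 0.6600 × 0.9999 × 0.9999 = 0.6599.
Q̄ = (1362/π) × (-0.0123 + 0.6599) = 433.54 × 0.6476 = 280.76 W/m².

281 W/m²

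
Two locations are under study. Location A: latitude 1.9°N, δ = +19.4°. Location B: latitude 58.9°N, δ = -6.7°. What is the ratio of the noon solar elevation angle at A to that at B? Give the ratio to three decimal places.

A: 90° − |1.9 − (19.4)| = 72.50°.
B: 90° − |58.9 − (-6.7)| = 24.40°.
Ratio A/B = 72.5000 / 24.4000 = 2.9713.

2.971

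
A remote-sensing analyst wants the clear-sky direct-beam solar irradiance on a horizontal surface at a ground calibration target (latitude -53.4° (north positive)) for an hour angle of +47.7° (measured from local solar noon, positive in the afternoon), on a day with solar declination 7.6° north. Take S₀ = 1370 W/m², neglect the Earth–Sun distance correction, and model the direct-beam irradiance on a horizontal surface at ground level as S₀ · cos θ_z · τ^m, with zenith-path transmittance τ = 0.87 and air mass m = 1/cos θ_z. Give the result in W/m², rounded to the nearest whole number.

248 W/m²

cos θ_z = sin(-53.4°) sin(7.6°) + cos(-53.4°) cos(7.6°) cos(47.70°) = -0.1062 + 0.3977 = 0.2915.
Air mass m = 1/cos θ_z = 1/0.2915 = 3.431; τ^m = 0.87^3.431 = 0.6201.
Surface direct beam = 1370 × 0.2915 × 0.6201 = 247.64 W/m².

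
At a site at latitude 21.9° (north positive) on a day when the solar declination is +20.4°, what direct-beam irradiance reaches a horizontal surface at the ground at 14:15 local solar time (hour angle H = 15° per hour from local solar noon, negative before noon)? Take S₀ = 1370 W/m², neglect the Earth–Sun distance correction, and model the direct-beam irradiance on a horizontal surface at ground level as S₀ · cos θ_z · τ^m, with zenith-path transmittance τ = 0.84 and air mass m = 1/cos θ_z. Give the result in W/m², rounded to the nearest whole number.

Hour angle H = 15° × (14.25 − 12) = 33.75°.
With φ = 21.9°, δ = 20.4°, H = 33.75°: sin φ sin δ = 0.1300, cos φ cos δ cos H = 0.7231, so cos θ_z = 0.8531.
Air mass m = 1/cos θ_z = 1/0.8531 = 1.172; τ^m = 0.84^1.172 = 0.8152.
Surface direct beam = 1370 × 0.8531 × 0.8152 = 952.76 W/m².

953 W/m²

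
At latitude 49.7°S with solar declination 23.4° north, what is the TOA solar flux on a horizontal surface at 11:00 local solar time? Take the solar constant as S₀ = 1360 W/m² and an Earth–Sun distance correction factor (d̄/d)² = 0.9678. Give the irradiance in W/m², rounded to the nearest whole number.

Hour angle H = 15° × (11 − 12) = -15.00°.
With φ = -49.7°, δ = 23.4°, H = -15.00°: sin φ sin δ = -0.3029, cos φ cos δ cos H = 0.5734, so cos θ_z = 0.2705.
Top-of-atmosphere irradiance = S₀ (d̄/d)² cos θ_z = 1360 × 0.9678 × 0.2705 = 356.03 W/m².

356 W/m²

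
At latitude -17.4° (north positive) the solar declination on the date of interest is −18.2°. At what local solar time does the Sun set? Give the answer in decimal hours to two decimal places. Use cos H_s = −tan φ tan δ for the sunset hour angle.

18.39 h

−tan φ tan δ = −(-0.3134)(-0.3288) = -0.1030; H_s = arccos(-0.1030) = 95.91°.
Sunset is at 12 + H_s/15 = 12 + 6.394 = 18.394 h local solar time.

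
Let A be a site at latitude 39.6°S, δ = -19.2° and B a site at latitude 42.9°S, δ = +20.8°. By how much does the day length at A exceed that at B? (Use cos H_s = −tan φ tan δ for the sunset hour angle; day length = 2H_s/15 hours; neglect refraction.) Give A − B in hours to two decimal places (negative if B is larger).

A: H_s = arccos(−tan -39.6° · tan -19.2°) = 106.74°, so 2H_s/15 = 14.2320 h.
B: H_s = arccos(−tan -42.9° · tan 20.8°) = 69.33°, so 2H_s/15 = 9.2440 h.
A − B = 14.2320 − 9.2440 = 4.9880 h.

+4.99 h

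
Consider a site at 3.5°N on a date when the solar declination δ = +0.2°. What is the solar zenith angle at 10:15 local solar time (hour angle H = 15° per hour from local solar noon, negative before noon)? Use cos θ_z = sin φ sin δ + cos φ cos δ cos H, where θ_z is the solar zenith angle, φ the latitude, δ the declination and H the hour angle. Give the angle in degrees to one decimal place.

Hour angle H = 15° × (10.25 − 12) = -26.25°.
With φ = 3.5°, δ = 0.2°, H = -26.25°: sin φ sin δ = 0.0002, cos φ cos δ cos H = 0.8952, so cos θ_z = 0.8954.
θ_z = arccos(0.8954) = 26.44°.

26.4°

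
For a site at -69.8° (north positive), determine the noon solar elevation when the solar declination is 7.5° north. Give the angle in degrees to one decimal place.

At local solar noon the hour angle is zero, so the elevation is 90° − |φ − δ| = 90° − |-69.8° − (7.5°)| = 90° − 77.3° = 12.7°.

12.7°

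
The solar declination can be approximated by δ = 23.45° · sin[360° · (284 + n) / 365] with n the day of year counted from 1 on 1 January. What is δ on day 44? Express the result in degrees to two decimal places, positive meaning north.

-13.95°

360 × (284 + 44) / 365 = 323.507°; sin(323.507°) = -0.5947.
δ = 23.45 × -0.5947 = -13.946° ≈ -13.95°.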